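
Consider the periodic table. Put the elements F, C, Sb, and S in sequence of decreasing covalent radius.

Radius decreases left→right (rising Z_eff, same n) and increases top→bottom (higher n).
Neither a single period nor a single group — weigh both effects.
C > F: both are in period 2; the period trend gives C the larger value.
S > C: the two effects oppose for this pair; the down-group effect wins (103 vs 75 pm).
Sb > S: relative to S, both the across-period and down-group shifts push Sb's atomic radius up.
For reference (pm): C 75, F 64, S 103, Sb 140.
So from largest to smallest: Sb > S > C > F.

Sb > S > C > F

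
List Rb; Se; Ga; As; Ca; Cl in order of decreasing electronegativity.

Cl, Se, As, Ga, Ca, Rb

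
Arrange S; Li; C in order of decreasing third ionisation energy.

IE_3 is the cost of taking one more electron from the +2 cation: S²⁺ still has 4 valence electrons; Li²⁺ is already 1 electron into the core; C²⁺ still has 2 valence electrons.
Core electrons are held far more tightly than valence electrons, so Li tops the IE_3 order.
Valence configurations: S²⁺ [Ne]3s²3p², C²⁺ [He]2s².
Approximate IE_3 values (kJ/mol): S 3357, Li 11815, C 4620.
Hence IE_3: S < C < Li.

Li > C > S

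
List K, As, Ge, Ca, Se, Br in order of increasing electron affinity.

Ca, K, As, Ge, Se, Br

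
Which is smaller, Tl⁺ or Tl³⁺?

Both ions have Z = 81 protons, but Tl³⁺ has lost more electrons, so its remaining electrons feel a larger effective nuclear charge per electron and are pulled in more tightly.
Higher positive charge → smaller ion, so Tl⁺ > Tl³⁺.

Tl³⁺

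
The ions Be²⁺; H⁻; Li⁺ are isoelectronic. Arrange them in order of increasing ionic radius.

All of these have 2 electrons, so size is governed by nuclear charge alone: the more protons, the stronger the pull on the same electron cloud, and the smaller the ion.
Nuclear charges: Be²⁺ (Z=4), Li⁺ (Z=3), H⁻ (Z=1).
Smallest to largest: Be²⁺ < Li⁺ < H⁻.

Be²⁺ < Li⁺ < H⁻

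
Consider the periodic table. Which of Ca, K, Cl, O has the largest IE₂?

After 1 electron has been removed, what remains? Ca⁺ still has 1 valence electron; K⁺ is the bare [Ar] core; Cl⁺ still has 6 valence electrons; O⁺ still has 5 valence electrons.
Usually core removal costs more than valence removal, but here the competition is close: a tightly held n=2 valence electron can cost more to remove than an n=3 core electron, so the actual values have to decide it.
Valence configurations: Ca⁺ [Ar]4s¹, Cl⁺ [Ne]3s²3p⁴, O⁺ [He]2s²2p³.
The numbers (kJ/mol): Ca 1145, K 3052, Cl 2298, O 3388.
Overall IE_2 order: Ca < Cl < K < O.

O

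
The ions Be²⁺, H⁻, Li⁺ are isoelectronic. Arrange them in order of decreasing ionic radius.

H⁻ > Li⁺ > Be²⁺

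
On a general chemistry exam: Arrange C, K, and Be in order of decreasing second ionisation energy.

K > C > Be

After 1 electron has been removed, what remains? C⁺ still has 3 valence electrons; K⁺ is the bare [Ar] core; Be⁺ still has 1 valence electron.
Core electrons are held far more tightly than valence electrons, so K tops the IE_2 order.
Valence configurations: C⁺ [He]2s²2p¹, Be⁺ [He]2s¹.
Tabulated IE_2 (kJ/mol): C 2353, K 3052, Be 1757.
So the second ionization energies run Be < C < K.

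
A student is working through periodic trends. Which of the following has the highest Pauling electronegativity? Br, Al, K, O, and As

O is in period 2, group 16; Al is in period 3, group 13; K is in period 4, group 1; As is in period 4, group 15; Br is in period 4, group 17.
EN rises left→right (higher Z_eff, smaller atoms) and falls top→bottom (larger, more shielded atoms).
Here both period and group differ, so the two effects have to be weighed against each other.
Al > K: relative to K, both the across-period and down-group shifts push Al's electronegativity up.
As > Al: the two effects oppose for this pair; the across-period effect wins (2.18 vs 1.61).
Br > As: Br lies to the right of As in period 4, so the across-period effect alone puts Br higher.
O > Br: period and group pull opposite ways; the down-group shift dominates (3.44 vs 2.96).
Tabulated electronegativity (Pauling): O 3.44, Al 1.61, K 0.82, As 2.18, Br 2.96.
The highest Pauling electronegativity among these belongs to O.

O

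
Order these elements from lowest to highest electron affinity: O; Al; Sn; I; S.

O is in period 2, group 16; Al is in period 3, group 13; S is in period 3, group 16; Sn is in period 5, group 14; I is in period 5, group 17.
Atoms with high Z_eff and room in the valence shell (especially the halogens) have the most exothermic electron affinities.
Here both period and group differ, so the two effects have to be weighed against each other.
Sn > Al: the two effects oppose for this pair; the across-period effect wins (107 vs 42 kJ/mol).
O > Sn: relative to Sn, both the across-period and down-group shifts push O's electron affinity up.
S > O: this pair runs against the simple trend — see the exception note.
I > S: the two effects oppose for this pair; the across-period effect wins (295 vs 200 kJ/mol).
Note the exception: S has a higher electron affinity than O, contrary to the simple trend — the compact 2p subshell of O repels the added electron more than S's larger 3p does.
For reference (kJ/mol): O 141, Al 42, S 200, Sn 107, I 295.
So from lowest to highest: Al < Sn < O < S < I.

Al, Sn, O, S, I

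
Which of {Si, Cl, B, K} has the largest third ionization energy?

K

After 2 electrons have been removed, what remains? Si²⁺ still has 2 valence electrons; Cl²⁺ still has 5 valence electrons; B²⁺ still has 1 valence electron; K²⁺ is already 1 electron into the core.
Pulling an electron out of a noble-gas core costs far more than removing a remaining valence electron, so K sits at the high end of IE_3.
Valence configurations: Si²⁺ [Ne]3s², Cl²⁺ [Ne]3s²3p³, B²⁺ [He]2s¹.
Approximate IE_3 values (kJ/mol): Si 3232, Cl 3822, B 3660, K 4420.
Hence IE_3: Si < B < Cl < K.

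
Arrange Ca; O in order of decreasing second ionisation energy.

O > Ca

IE_2 is the cost of taking one more electron from the +1 cation: Ca⁺ still has 1 valence electron; O⁺ still has 5 valence electrons.
All are still removing valence electrons, so compare the +1 ions as you would atoms: IE_2 generally rises across a period (higher Z_eff) and falls down a group (larger shell), subject to the usual subshell exceptions.
Valence configurations: Ca⁺ [Ar]4s¹, O⁺ [He]2s²2p³.
The numbers (kJ/mol): Ca 1145, O 3388.
Overall IE_2 order: Ca < O.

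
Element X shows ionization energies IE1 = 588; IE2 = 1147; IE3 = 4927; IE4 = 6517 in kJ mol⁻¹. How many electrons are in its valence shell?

2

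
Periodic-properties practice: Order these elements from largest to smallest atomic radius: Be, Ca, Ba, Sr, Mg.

Ba > Sr > Ca > Mg > Be

Across a period the added protons contract the valence shell; down a group each new principal shell makes the atom larger.
All are in group 2, so atomic radius increases down the group.
So from largest to smallest: Ba > Sr > Ca > Mg > Be.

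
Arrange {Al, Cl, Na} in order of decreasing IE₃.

The third ionization energy removes an electron from the +2 ion. For each element: Al²⁺ still has 1 valence electron; Cl²⁺ still has 5 valence electrons; Na²⁺ is already 1 electron into the core.
Breaking into a closed-shell core is much more expensive than removing a leftover valence electron — Na has the largest IE_3 here.
Valence configurations: Al²⁺ [Ne]3s¹, Cl²⁺ [Ne]3s²3p³.
Approximate IE_3 values (kJ/mol): Al 2745, Cl 3822, Na 6910.
Hence IE_3: Al < Cl < Na.

Na, Cl, Al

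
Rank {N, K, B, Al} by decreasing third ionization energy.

N > K > B > Al

The third ionization energy removes an electron from the +2 ion. For each element: N²⁺ still has 3 valence electrons; K²⁺ is already 1 electron into the core; B²⁺ still has 1 valence electron; Al²⁺ still has 1 valence electron.
Usually core removal costs more than valence removal, but here the competition is close: a tightly held n=2 valence electron can cost more to remove than an n=3 core electron, so the actual values have to decide it.
Valence configurations: N²⁺ [He]2s²2p¹, B²⁺ [He]2s¹, Al²⁺ [Ne]3s¹.
Approximate IE_3 values (kJ/mol): N 4578, K 4420, B 3660, Al 2745.
Putting it together, IE_3: Al < B < K < N.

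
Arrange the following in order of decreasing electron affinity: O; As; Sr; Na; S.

S, O, As, Na, Sr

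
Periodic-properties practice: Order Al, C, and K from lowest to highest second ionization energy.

Al < C < K

After 1 electron has been removed, what remains? Al⁺ still has 2 valence electrons; C⁺ still has 3 valence electrons; K⁺ is the bare [Ar] core.
Breaking into a closed-shell core is much more expensive than removing a leftover valence electron — K has the largest IE_2 here.
Valence configurations: Al⁺ [Ne]3s², C⁺ [He]2s²2p¹.
Tabulated IE_2 (kJ/mol): Al 1817, C 2353, K 3052.
Putting it together, IE_2: Al < C < K.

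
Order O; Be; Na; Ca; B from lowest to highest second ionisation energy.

Ca, Be, B, O, Na

The second ionization energy removes an electron from the +1 ion. For each element: O⁺ still has 5 valence electrons; Be⁺ still has 1 valence electron; Na⁺ is the bare [Ne] core; Ca⁺ still has 1 valence electron; B⁺ still has 2 valence electrons.
Breaking into a closed-shell core is much more expensive than removing a leftover valence electron — Na has the largest IE_2 here.
Valence configurations: O⁺ [He]2s²2p³, Be⁺ [He]2s¹, Ca⁺ [Ar]4s¹, B⁺ [He]2s².
Tabulated IE_2 (kJ/mol): O 3388, Be 1757, Na 4562, Ca 1145, B 2427.
Overall IE_2 order: Ca < Be < B < O < Na.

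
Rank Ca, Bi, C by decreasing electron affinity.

C is in period 2, group 14; Ca is in period 4, group 2; Bi is in period 6, group 15.
Adding an electron releases more energy for atoms nearer the top right (short of the noble gases).
Here both period and group differ, so the two effects have to be weighed against each other.
Bi > Ca: period and group pull opposite ways; the across-period shift dominates (91 vs 2 kJ/mol).
C > Bi: period and group pull opposite ways; the down-group shift dominates (122 vs 91 kJ/mol).
For reference (kJ/mol): C 122, Ca 2, Bi 91.
So from highest to lowest: C > Bi > Ca.

C, Bi, Ca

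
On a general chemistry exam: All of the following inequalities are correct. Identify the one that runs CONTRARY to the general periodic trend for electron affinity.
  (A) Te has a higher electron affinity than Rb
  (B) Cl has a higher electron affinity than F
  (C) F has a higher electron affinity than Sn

The general trend: electron affinity increases across a period and decreases down a group.
(A) Te (period 5, group 16) vs Rb (period 5, group 1): the stated order agrees with the simple trend.
(B) Cl (period 3, group 17) vs F (period 2, group 17): the stated order contradicts the simple trend.
(C) F (period 2, group 17) vs Sn (period 5, group 14): the stated order agrees with the simple trend.
The exception is (B): F's small 2p subshell makes the incoming electron feel strong e⁻–e⁻ repulsion, so Cl actually releases more energy on gaining an electron.

(B)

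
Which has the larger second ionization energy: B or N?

Consider each +1 ion: B⁺ still has 2 valence electrons; N⁺ still has 4 valence electrons.
All are still removing valence electrons, so compare the +1 ions as you would atoms: IE_2 generally rises across a period (higher Z_eff) and falls down a group (larger shell), subject to the usual subshell exceptions.
Valence configurations: B⁺ [He]2s², N⁺ [He]2s²2p².
Approximate IE_2 values (kJ/mol): B 2427, N 2856.
Overall IE_2 order: B < N.

N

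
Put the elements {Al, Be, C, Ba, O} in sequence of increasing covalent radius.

O < C < Be < Al < Ba

Be is in period 2, group 2; C is in period 2, group 14; O is in period 2, group 16; Al is in period 3, group 13; Ba is in period 6, group 2.
Radius decreases left→right (rising Z_eff, same n) and increases top→bottom (higher n).
Neither a single period nor a single group — weigh both effects.
C > O: C lies to the left of O in period 2, so the across-period effect alone puts C larger.
Be > C: both are in period 2; the period trend gives Be the larger value.
Al > Be: the two effects oppose for this pair; the down-group effect wins (126 vs 102 pm).
Ba > Al: relative to Al, both the across-period and down-group shifts push Ba's atomic radius up.
Tabulated atomic radius (pm): Be 102, C 75, O 63, Al 126, Ba 196.
So from smallest to largest: O < C < Be < Al < Ba.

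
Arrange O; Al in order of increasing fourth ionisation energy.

O < Al

After 3 electrons have been removed, what remains? O³⁺ still has 3 valence electrons; Al³⁺ is the bare [Ne] core.
Core electrons are held far more tightly than valence electrons, so Al tops the IE_4 order.
Approximate IE_4 values (kJ/mol): O 7469, Al 11577.
Hence IE_4: O < Al.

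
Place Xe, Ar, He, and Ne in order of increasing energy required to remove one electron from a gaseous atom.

Xe < Ar < Ne < He

He is in period 1, group 18; Ne is in period 2, group 18; Ar is in period 3, group 18; Xe is in period 5, group 18.
Across a period the outer electron is held more tightly (higher IE₁); down a group it sits in a higher shell, more shielded, and comes off more easily.
All are in group 18, so first ionization energy increases up the group.
So from lowest to highest: Xe < Ar < Ne < He.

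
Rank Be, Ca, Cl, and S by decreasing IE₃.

Be > Ca > Cl > S

The third ionization energy removes an electron from the +2 ion. For each element: Be²⁺ is the bare [He] core; Ca²⁺ is the bare [Ar] core; Cl²⁺ still has 5 valence electrons; S²⁺ still has 4 valence electrons.
Breaking into a closed-shell core is much more expensive than removing a leftover valence electron — Ca and Be have the largest IE_3 here.
Valence configurations: Cl²⁺ [Ne]3s²3p³, S²⁺ [Ne]3s²3p².
Tabulated IE_3 (kJ/mol): Be 14849, Ca 4912, Cl 3822, S 3357.
Hence IE_3: S < Cl < Ca < Be.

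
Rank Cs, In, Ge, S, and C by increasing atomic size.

C < S < Ge < In < Cs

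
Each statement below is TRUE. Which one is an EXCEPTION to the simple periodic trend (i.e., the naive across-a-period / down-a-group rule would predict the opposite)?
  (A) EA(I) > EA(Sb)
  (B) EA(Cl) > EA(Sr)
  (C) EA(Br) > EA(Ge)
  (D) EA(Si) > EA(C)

(D)

The general trend: electron affinity increases across a period and decreases down a group.
(A) I (period 5, group 17) vs Sb (period 5, group 15): the stated order agrees with the simple trend.
(B) Cl (period 3, group 17) vs Sr (period 5, group 2): the stated order agrees with the simple trend.
(C) Br (period 4, group 17) vs Ge (period 4, group 14): the stated order agrees with the simple trend.
(D) Si (period 3, group 14) vs C (period 2, group 14): the stated order contradicts the simple trend.
The exception is (D): Si's larger, more diffuse 3p orbitals accept an added electron slightly more readily than C's compact 2p.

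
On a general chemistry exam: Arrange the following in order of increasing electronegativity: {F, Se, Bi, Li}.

Smaller atoms with higher effective nuclear charge are more electronegative.
Neither a single period nor a single group — weigh both effects.
Bi > Li: period and group pull opposite ways; the across-period shift dominates (2.02 vs 0.98).
Se > Bi: relative to Bi, both the across-period and down-group shifts push Se's electronegativity up.
F > Se: both effects reinforce here, so F is clearly the higher of the two.
For reference (Pauling): Li 0.98, F 3.98, Se 2.55, Bi 2.02.
So from lowest to highest: Li < Bi < Se < F.

Li < Bi < Se < F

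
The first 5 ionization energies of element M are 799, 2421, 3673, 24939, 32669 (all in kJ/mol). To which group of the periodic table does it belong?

Group 13

Look for the largest jump between consecutive ionization energies: IE4/IE3 ≈ 6.8, far larger than any earlier ratio.
That jump marks the point where a core electron is being removed. So the atom has 3 valence electrons.
A main-group element with 3 valence electrons is in group 13.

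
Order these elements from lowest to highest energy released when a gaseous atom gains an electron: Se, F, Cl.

Se, F, Cl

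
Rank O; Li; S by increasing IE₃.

Consider each +2 ion: O²⁺ still has 4 valence electrons; Li²⁺ is already 1 electron into the core; S²⁺ still has 4 valence electrons.
Core electrons are held far more tightly than valence electrons, so Li tops the IE_3 order.
Valence configurations: O²⁺ [He]2s²2p², S²⁺ [Ne]3s²3p².
Approximate IE_3 values (kJ/mol): O 5300, Li 11815, S 3357.
Putting it together, IE_3: S < O < Li.

S, O, Li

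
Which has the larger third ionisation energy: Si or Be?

Consider each +2 ion: Si²⁺ still has 2 valence electrons; Be²⁺ is the bare [He] core.
Pulling an electron out of a noble-gas core costs far more than removing a remaining valence electron, so Be sits at the high end of IE_3.
Tabulated IE_3 (kJ/mol): Si 3232, Be 14849.
Overall IE_3 order: Si < Be.

Be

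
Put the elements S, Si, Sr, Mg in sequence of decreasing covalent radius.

Mg is in period 3, group 2; Si is in period 3, group 14; S is in period 3, group 16; Sr is in period 5, group 2.
Moving right in a period, electrons are added to the same shell under a stronger nuclear pull, so atoms get smaller; moving down, a new shell is opened and atoms get larger.
Here both period and group differ, so the two effects have to be weighed against each other.
Si > S: both are in period 3; the period trend gives Si the larger value.
Mg > Si: both are in period 3; the period trend gives Mg the larger value.
Sr > Mg: Sr sits below Mg in group 2, so the down-group effect alone puts Sr larger.
Approximate values (pm): Mg 139, Si 116, S 103, Sr 185.
So from largest to smallest: Sr > Mg > Si > S.

Sr > Mg > Si > S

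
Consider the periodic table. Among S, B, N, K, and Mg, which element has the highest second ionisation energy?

K

IE_2 is the cost of taking one more electron from the +1 cation: S⁺ still has 5 valence electrons; B⁺ still has 2 valence electrons; N⁺ still has 4 valence electrons; K⁺ is the bare [Ar] core; Mg⁺ still has 1 valence electron.
Pulling an electron out of a noble-gas core costs far more than removing a remaining valence electron, so K sits at the high end of IE_2.
Valence configurations: S⁺ [Ne]3s²3p³, B⁺ [He]2s², N⁺ [He]2s²2p², Mg⁺ [Ne]3s¹.
Approximate IE_2 values (kJ/mol): S 2252, B 2427, N 2856, K 3052, Mg 1451.
So the second ionization energies run Mg < S < B < N < K.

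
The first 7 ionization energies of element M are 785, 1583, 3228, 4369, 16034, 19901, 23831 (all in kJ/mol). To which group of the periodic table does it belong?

Group 14

Look for the largest jump between consecutive ionization energies: IE5/IE4 ≈ 3.7, far larger than any earlier ratio.
That jump marks the point where a core electron is being removed. So the atom has 4 valence electrons.
A main-group element with 4 valence electrons is in group 14.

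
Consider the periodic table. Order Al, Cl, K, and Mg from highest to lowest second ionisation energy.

K > Cl > Al > Mg

After 1 electron has been removed, what remains? Al⁺ still has 2 valence electrons; Cl⁺ still has 6 valence electrons; K⁺ is the bare [Ar] core; Mg⁺ still has 1 valence electron.
Breaking into a closed-shell core is much more expensive than removing a leftover valence electron — K has the largest IE_2 here.
Valence configurations: Al⁺ [Ne]3s², Cl⁺ [Ne]3s²3p⁴, Mg⁺ [Ne]3s¹.
The numbers (kJ/mol): Al 1817, Cl 2298, K 3052, Mg 1451.
So the second ionization energies run Mg < Al < Cl < K.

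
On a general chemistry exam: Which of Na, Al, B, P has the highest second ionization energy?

Na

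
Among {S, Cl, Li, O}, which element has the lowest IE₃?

IE_3 is the cost of taking one more electron from the +2 cation: S²⁺ still has 4 valence electrons; Cl²⁺ still has 5 valence electrons; Li²⁺ is already 1 electron into the core; O²⁺ still has 4 valence electrons.
Core electrons are held far more tightly than valence electrons, so Li tops the IE_3 order.
Valence configurations: S²⁺ [Ne]3s²3p², Cl²⁺ [Ne]3s²3p³, O²⁺ [He]2s²2p².
Tabulated IE_3 (kJ/mol): S 3357, Cl 3822, Li 11815, O 5300.
Hence IE_3: S < Cl < O < Li.

S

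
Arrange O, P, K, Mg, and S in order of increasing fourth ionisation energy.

Consider each +3 ion: O³⁺ still has 3 valence electrons; P³⁺ still has 2 valence electrons; K³⁺ is already 2 electrons into the core; Mg³⁺ is already 1 electron into the core; S³⁺ still has 3 valence electrons.
Usually core removal costs more than valence removal, but here the competition is close: a tightly held n=2 valence electron can cost more to remove than an n=3 core electron, so the actual values have to decide it.
Valence configurations: O³⁺ [He]2s²2p¹, P³⁺ [Ne]3s², S³⁺ [Ne]3s²3p¹.
S³⁺ loses a lone 3p electron whereas P³⁺ must break into a filled 3s² pair, so IE_4(P) > IE_4(S) even though S has the higher nuclear charge.
Tabulated IE_4 (kJ/mol): O 7469, P 4964, K 5877, Mg 10543, S 4556.
So the fourth ionization energies run S < P < K < O < Mg.

S, P, K, O, Mg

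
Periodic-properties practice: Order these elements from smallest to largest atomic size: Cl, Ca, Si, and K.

Cl < Si < Ca < K

Si is in period 3, group 14; Cl is in period 3, group 17; K is in period 4, group 1; Ca is in period 4, group 2.
Atomic radius shrinks across a period as nuclear charge pulls the same shell inward, and grows down a group as new shells are added.
Here both period and group differ, so the two effects have to be weighed against each other.
Si > Cl: Si lies to the left of Cl in period 3, so the across-period effect alone puts Si larger.
Ca > Si: both effects reinforce here, so Ca is clearly the larger of the two.
K > Ca: both are in period 4; the period trend gives K the larger value.
Tabulated atomic radius (pm): Si 116, Cl 99, K 196, Ca 171.
So from smallest to largest: Cl < Si < Ca < K.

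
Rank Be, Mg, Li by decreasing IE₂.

After 1 electron has been removed, what remains? Be⁺ still has 1 valence electron; Mg⁺ still has 1 valence electron; Li⁺ is the bare [He] core.
Core electrons are held far more tightly than valence electrons, so Li tops the IE_2 order.
Valence configurations: Be⁺ [He]2s¹, Mg⁺ [Ne]3s¹.
Approximate IE_2 values (kJ/mol): Be 1757, Mg 1451, Li 7298.
Hence IE_2: Mg < Be < Li.

Li, Be, Mg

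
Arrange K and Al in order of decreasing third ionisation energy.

IE_3 is the cost of taking one more electron from the +2 cation: K²⁺ is already 1 electron into the core; Al²⁺ still has 1 valence electron.
Pulling an electron out of a noble-gas core costs far more than removing a remaining valence electron, so K sits at the high end of IE_3.
Approximate IE_3 values (kJ/mol): K 4420, Al 2745.
Putting it together, IE_3: Al < K.

K, Al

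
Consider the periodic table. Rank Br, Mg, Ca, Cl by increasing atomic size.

Cl < Br < Mg < Ca

Mg is in period 3, group 2; Cl is in period 3, group 17; Ca is in period 4, group 2; Br is in period 4, group 17.
Across a period the added protons contract the valence shell; down a group each new principal shell makes the atom larger.
Here both period and group differ, so the two effects have to be weighed against each other.
Br > Cl: they share group 17; the group trend gives Br the larger value.
Mg > Br: the two effects oppose for this pair; the across-period effect wins (139 vs 114 pm).
Ca > Mg: Ca sits below Mg in group 2, so the down-group effect alone puts Ca larger.
For reference (pm): Mg 139, Cl 99, Ca 171, Br 114.
So from smallest to largest: Cl < Br < Mg < Ca.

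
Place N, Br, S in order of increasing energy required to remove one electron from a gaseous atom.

IE₁ increases left→right with effective nuclear charge and decreases top→bottom as the valence shell moves farther out.
These sit on a diagonal, where the across-period and down-group effects partly cancel.
Br > S: period and group pull opposite ways; the across-period shift dominates (1140 vs 1000 kJ/mol).
N > Br: the two effects oppose for this pair; the down-group effect wins (1402 vs 1140 kJ/mol).
Approximate values (kJ/mol): N 1402, S 1000, Br 1140.
So from lowest to highest: S < Br < N.

S, Br, N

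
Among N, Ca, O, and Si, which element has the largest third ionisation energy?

The third ionization energy removes an electron from the +2 ion. For each element: N²⁺ still has 3 valence electrons; Ca²⁺ is the bare [Ar] core; O²⁺ still has 4 valence electrons; Si²⁺ still has 2 valence electrons.
Usually core removal costs more than valence removal, but here the competition is close: a tightly held n=2 valence electron can cost more to remove than an n=3 core electron, so the actual values have to decide it.
Valence configurations: N²⁺ [He]2s²2p¹, O²⁺ [He]2s²2p², Si²⁺ [Ne]3s².
Tabulated IE_3 (kJ/mol): N 4578, Ca 4912, O 5300, Si 3232.
Putting it together, IE_3: Si < N < Ca < O.

O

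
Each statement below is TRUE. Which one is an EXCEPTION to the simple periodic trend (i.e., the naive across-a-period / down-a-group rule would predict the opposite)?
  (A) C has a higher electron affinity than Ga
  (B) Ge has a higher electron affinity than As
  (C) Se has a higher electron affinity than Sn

The general trend: electron affinity increases across a period and decreases down a group.
(A) C (period 2, group 14) vs Ga (period 4, group 13): the stated order agrees with the simple trend.
(B) Ge (period 4, group 14) vs As (period 4, group 15): the stated order contradicts the simple trend.
(C) Se (period 4, group 16) vs Sn (period 5, group 14): the stated order agrees with the simple trend.
The exception is (B): adding an electron to As's half-filled 4p³ is unfavourable, so Ge (4p²) has the more exothermic EA.

(B)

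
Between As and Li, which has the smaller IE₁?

Li

Li is in period 2, group 1; As is in period 4, group 15.
IE₁ increases left→right with effective nuclear charge and decreases top→bottom as the valence shell moves farther out.
Here both period and group differ, so the two effects have to be weighed against each other.
As > Li: period and group pull opposite ways; the across-period shift dominates (947 vs 520 kJ/mol).
Tabulated first ionization energy (kJ/mol): Li 520, As 947.
So Li has the smaller IE₁ (Li < As).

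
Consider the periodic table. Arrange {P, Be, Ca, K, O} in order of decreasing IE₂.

IE_2 is the cost of taking one more electron from the +1 cation: P⁺ still has 4 valence electrons; Be⁺ still has 1 valence electron; Ca⁺ still has 1 valence electron; K⁺ is the bare [Ar] core; O⁺ still has 5 valence electrons.
Usually core removal costs more than valence removal, but here the competition is close: a tightly held n=2 valence electron can cost more to remove than an n=3 core electron, so the actual values have to decide it.
Valence configurations: P⁺ [Ne]3s²3p², Be⁺ [He]2s¹, Ca⁺ [Ar]4s¹, O⁺ [He]2s²2p³.
Tabulated IE_2 (kJ/mol): P 1907, Be 1757, Ca 1145, K 3052, O 3388.
Overall IE_2 order: Ca < Be < P < K < O.

O > K > P > Be > Ca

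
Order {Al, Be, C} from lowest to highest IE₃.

The third ionization energy removes an electron from the +2 ion. For each element: Al²⁺ still has 1 valence electron; Be²⁺ is the bare [He] core; C²⁺ still has 2 valence electrons.
Core electrons are held far more tightly than valence electrons, so Be tops the IE_3 order.
Valence configurations: Al²⁺ [Ne]3s¹, C²⁺ [He]2s².
Tabulated IE_3 (kJ/mol): Al 2745, Be 14849, C 4620.
Hence IE_3: Al < C < Be.

Al < C < Be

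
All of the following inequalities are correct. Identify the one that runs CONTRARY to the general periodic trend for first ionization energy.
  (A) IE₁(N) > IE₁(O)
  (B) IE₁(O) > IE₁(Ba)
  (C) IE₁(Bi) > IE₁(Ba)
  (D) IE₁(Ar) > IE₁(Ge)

The general trend: first ionization energy increases across a period and decreases down a group.
(A) N (period 2, group 15) vs O (period 2, group 16): the stated order contradicts the simple trend.
(B) O (period 2, group 16) vs Ba (period 6, group 2): the stated order agrees with the simple trend.
(C) Bi (period 6, group 15) vs Ba (period 6, group 2): the stated order agrees with the simple trend.
(D) Ar (period 3, group 18) vs Ge (period 4, group 14): the stated order agrees with the simple trend.
The exception is (A): pairing an electron in O's 2p⁴ costs repulsion energy, so O ionizes more easily than half-filled N (2p³).

(A)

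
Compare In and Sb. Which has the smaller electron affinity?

In is in period 5, group 13; Sb is in period 5, group 15.
Atoms with high Z_eff and room in the valence shell (especially the halogens) have the most exothermic electron affinities.
All lie in period 5, so electron affinity increases left to right.
So In has the smaller electron affinity (In < Sb).

In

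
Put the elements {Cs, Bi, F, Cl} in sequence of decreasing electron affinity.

Cl > F > Bi > Cs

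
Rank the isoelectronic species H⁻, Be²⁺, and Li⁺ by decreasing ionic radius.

All of these have 2 electrons, so size is governed by nuclear charge alone: the more protons, the stronger the pull on the same electron cloud, and the smaller the ion.
Nuclear charges: Be²⁺ (Z=4), Li⁺ (Z=3), H⁻ (Z=1).
Largest to smallest: H⁻ > Li⁺ > Be²⁺.

H⁻ > Li⁺ > Be²⁺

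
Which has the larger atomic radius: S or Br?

S is in period 3, group 16; Br is in period 4, group 17.
Moving right in a period, electrons are added to the same shell under a stronger nuclear pull, so atoms get smaller; moving down, a new shell is opened and atoms get larger.
These sit on a diagonal, where the across-period and down-group effects partly cancel.
Br > S: the two effects oppose for this pair; the down-group effect wins (114 vs 103 pm).
Approximate values (pm): S 103, Br 114.
So Br has the larger atomic radius (Br > S).

Br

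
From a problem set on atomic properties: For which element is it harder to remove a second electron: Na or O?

Na

After 1 electron has been removed, what remains? Na⁺ is the bare [Ne] core; O⁺ still has 5 valence electrons.
Core electrons are held far more tightly than valence electrons, so Na tops the IE_2 order.
Approximate IE_2 values (kJ/mol): Na 4562, O 3388.
Overall IE_2 order: O < Na.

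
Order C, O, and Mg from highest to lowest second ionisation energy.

O, C, Mg

After 1 electron has been removed, what remains? C⁺ still has 3 valence electrons; O⁺ still has 5 valence electrons; Mg⁺ still has 1 valence electron.
All are still removing valence electrons, so compare the +1 ions as you would atoms: IE_2 generally rises across a period (higher Z_eff) and falls down a group (larger shell), subject to the usual subshell exceptions.
Valence configurations: C⁺ [He]2s²2p¹, O⁺ [He]2s²2p³, Mg⁺ [Ne]3s¹.
Tabulated IE_2 (kJ/mol): C 2353, O 3388, Mg 1451.
Hence IE_2: Mg < C < O.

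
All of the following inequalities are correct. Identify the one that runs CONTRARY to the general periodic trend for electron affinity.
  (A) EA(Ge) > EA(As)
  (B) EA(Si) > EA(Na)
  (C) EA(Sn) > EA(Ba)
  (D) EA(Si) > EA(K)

The general trend: electron affinity increases across a period and decreases down a group.
(A) Ge (period 4, group 14) vs As (period 4, group 15): the stated order contradicts the simple trend.
(B) Si (period 3, group 14) vs Na (period 3, group 1): the stated order agrees with the simple trend.
(C) Sn (period 5, group 14) vs Ba (period 6, group 2): the stated order agrees with the simple trend.
(D) Si (period 3, group 14) vs K (period 4, group 1): the stated order agrees with the simple trend.
The exception is (A): adding an electron to As's half-filled 4p³ is unfavourable, so Ge (4p²) has the more exothermic EA.

(A)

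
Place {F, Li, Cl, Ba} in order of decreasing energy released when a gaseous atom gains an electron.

Cl, F, Li, Ba

Li is in period 2, group 1; F is in period 2, group 17; Cl is in period 3, group 17; Ba is in period 6, group 2.
Electron affinity generally becomes more exothermic across a period toward the halogens and less exothermic down a group.
Here both period and group differ, so the two effects have to be weighed against each other.
Li > Ba: period and group pull opposite ways; the down-group shift dominates (60 vs 14 kJ/mol).
F > Li: F lies to the right of Li in period 2, so the across-period effect alone puts F higher.
Cl > F: this pair runs against the simple trend — see the exception note.
Note the exception: Cl has a higher electron affinity than F, contrary to the simple trend — F's small 2p subshell makes the incoming electron feel strong e⁻–e⁻ repulsion, so Cl actually releases more energy on gaining an electron.
Tabulated electron affinity (kJ/mol): Li 60, F 328, Cl 349, Ba 14.
So from highest to lowest: Cl > F > Li > Ba.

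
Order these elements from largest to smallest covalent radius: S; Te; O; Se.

Te > Se > S > O

Radius decreases left→right (rising Z_eff, same n) and increases top→bottom (higher n).
All are in group 16, so atomic radius increases down the group.
So from largest to smallest: Te > Se > S > O.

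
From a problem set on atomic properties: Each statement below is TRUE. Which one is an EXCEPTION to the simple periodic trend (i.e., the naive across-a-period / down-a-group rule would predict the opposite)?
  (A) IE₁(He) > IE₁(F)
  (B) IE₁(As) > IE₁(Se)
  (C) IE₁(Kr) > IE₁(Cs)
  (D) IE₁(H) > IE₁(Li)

(B)

The general trend: first ionisation energy increases across a period and decreases down a group.
(A) He (period 1, group 18) vs F (period 2, group 17): the stated order agrees with the simple trend.
(B) As (period 4, group 15) vs Se (period 4, group 16): the stated order contradicts the simple trend.
(C) Kr (period 4, group 18) vs Cs (period 6, group 1): the stated order agrees with the simple trend.
(D) H (period 1, group 1) vs Li (period 2, group 1): the stated order agrees with the simple trend.
The exception is (B): Se (4p⁴) ionizes more easily than half-filled As (4p³).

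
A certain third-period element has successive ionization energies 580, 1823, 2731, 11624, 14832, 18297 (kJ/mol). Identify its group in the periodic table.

Look for the largest jump between consecutive ionization energies: IE4/IE3 ≈ 4.3, far larger than any earlier ratio.
That jump marks the point where a core electron is being removed. So the atom has 3 valence electrons.
A main-group element with 3 valence electrons is in group 13.

Group 13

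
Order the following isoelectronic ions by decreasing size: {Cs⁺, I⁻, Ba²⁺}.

I⁻ > Cs⁺ > Ba²⁺

All of these have 54 electrons, so size is governed by nuclear charge alone: the more protons, the stronger the pull on the same electron cloud, and the smaller the ion.
Nuclear charges: Ba²⁺ (Z=56), Cs⁺ (Z=55), I⁻ (Z=53).
Largest to smallest: I⁻ > Cs⁺ > Ba²⁺.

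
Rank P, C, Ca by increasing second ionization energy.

Ca < P < C

IE_2 is the cost of taking one more electron from the +1 cation: P⁺ still has 4 valence electrons; C⁺ still has 3 valence electrons; Ca⁺ still has 1 valence electron.
All are still removing valence electrons, so compare the +1 ions as you would atoms: IE_2 generally rises across a period (higher Z_eff) and falls down a group (larger shell), subject to the usual subshell exceptions.
Valence configurations: P⁺ [Ne]3s²3p², C⁺ [He]2s²2p¹, Ca⁺ [Ar]4s¹.
Tabulated IE_2 (kJ/mol): P 1907, C 2353, Ca 1145.
Hence IE_2: Ca < P < C.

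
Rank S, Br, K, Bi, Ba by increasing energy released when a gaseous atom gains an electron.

EA tends to increase across a period and decrease down a group, though the pattern is less regular than for IE or radius.
Neither a single period nor a single group — weigh both effects.
K > Ba: period and group pull opposite ways; the down-group shift dominates (48 vs 14 kJ/mol).
Bi > K: the two effects oppose for this pair; the across-period effect wins (91 vs 48 kJ/mol).
S > Bi: both effects reinforce here, so S is clearly the higher of the two.
Br > S: the two effects oppose for this pair; the across-period effect wins (325 vs 200 kJ/mol).
For reference (kJ/mol): S 200, K 48, Br 325, Ba 14, Bi 91.
So from lowest to highest: Ba < K < Bi < S < Br.

Ba, K, Bi, S, Br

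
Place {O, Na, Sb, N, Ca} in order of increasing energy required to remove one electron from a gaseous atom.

Na, Ca, Sb, O, N

N is in period 2, group 15; O is in period 2, group 16; Na is in period 3, group 1; Ca is in period 4, group 2; Sb is in period 5, group 15.
IE₁ increases left→right with effective nuclear charge and decreases top→bottom as the valence shell moves farther out.
These span different periods and groups, so the two trends combine.
Ca > Na: the two effects oppose for this pair; the across-period effect wins (590 vs 496 kJ/mol).
Sb > Ca: the two effects oppose for this pair; the across-period effect wins (831 vs 590 kJ/mol).
O > Sb: relative to Sb, both the across-period and down-group shifts push O's first ionization energy up.
N > O: this pair runs against the simple trend — see the exception note.
Note the exception: N has a higher first ionization energy than O, contrary to the simple trend — pairing an electron in O's 2p⁴ costs repulsion energy, so O ionizes more easily than half-filled N (2p³).
For reference (kJ/mol): N 1402, O 1314, Na 496, Ca 590, Sb 831.
So from lowest to highest: Na < Ca < Sb < O < N.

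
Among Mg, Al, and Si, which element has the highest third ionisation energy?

Mg

The third ionization energy removes an electron from the +2 ion. For each element: Mg²⁺ is the bare [Ne] core; Al²⁺ still has 1 valence electron; Si²⁺ still has 2 valence electrons.
Breaking into a closed-shell core is much more expensive than removing a leftover valence electron — Mg has the largest IE_3 here.
Valence configurations: Al²⁺ [Ne]3s¹, Si²⁺ [Ne]3s².
The numbers (kJ/mol): Mg 7733, Al 2745, Si 3232.
So the third ionization energies run Al < Si < Mg.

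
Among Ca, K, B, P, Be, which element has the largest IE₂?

The second ionization energy removes an electron from the +1 ion. For each element: Ca⁺ still has 1 valence electron; K⁺ is the bare [Ar] core; B⁺ still has 2 valence electrons; P⁺ still has 4 valence electrons; Be⁺ still has 1 valence electron.
Pulling an electron out of a noble-gas core costs far more than removing a remaining valence electron, so K sits at the high end of IE_2.
Valence configurations: Ca⁺ [Ar]4s¹, B⁺ [He]2s², P⁺ [Ne]3s²3p², Be⁺ [He]2s¹.
Approximate IE_2 values (kJ/mol): Ca 1145, K 3052, B 2427, P 1907, Be 1757.
Overall IE_2 order: Ca < Be < P < B < K.

K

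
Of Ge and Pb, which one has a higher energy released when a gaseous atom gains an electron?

Ge is in period 4, group 14; Pb is in period 6, group 14.
Atoms with high Z_eff and room in the valence shell (especially the halogens) have the most exothermic electron affinities.
All are in group 14, so electron affinity increases up the group.
So Ge has the higher energy released when a gaseous atom gains an electron (Ge > Pb).

Ge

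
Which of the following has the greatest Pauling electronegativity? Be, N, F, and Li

Li is in period 2, group 1; Be is in period 2, group 2; N is in period 2, group 15; F is in period 2, group 17.
Electronegativity increases across a period and decreases down a group, tracking effective nuclear charge and atomic size.
All lie in period 2, so electronegativity increases left to right.
The greatest Pauling electronegativity among these belongs to F.

F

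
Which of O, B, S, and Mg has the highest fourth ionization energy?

After 3 electrons have been removed, what remains? O³⁺ still has 3 valence electrons; B³⁺ is the bare [He] core; S³⁺ still has 3 valence electrons; Mg³⁺ is already 1 electron into the core.
Core electrons are held far more tightly than valence electrons, so Mg and B top the IE_4 order.
Valence configurations: O³⁺ [He]2s²2p¹, S³⁺ [Ne]3s²3p¹.
The numbers (kJ/mol): O 7469, B 25026, S 4556, Mg 10543.
So the fourth ionization energies run S < O < Mg < B.

B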